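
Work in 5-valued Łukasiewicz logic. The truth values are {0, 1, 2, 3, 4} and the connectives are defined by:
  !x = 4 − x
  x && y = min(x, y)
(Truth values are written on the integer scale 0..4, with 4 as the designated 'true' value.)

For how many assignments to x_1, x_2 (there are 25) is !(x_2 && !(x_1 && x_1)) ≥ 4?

9

value 4: 9 assignments (counts)
value 3: 7 assignments
value 2: 5 assignments
value 1: 3 assignments
value 0: 1 assignment
So 9 of the 25 assignments meet the threshold.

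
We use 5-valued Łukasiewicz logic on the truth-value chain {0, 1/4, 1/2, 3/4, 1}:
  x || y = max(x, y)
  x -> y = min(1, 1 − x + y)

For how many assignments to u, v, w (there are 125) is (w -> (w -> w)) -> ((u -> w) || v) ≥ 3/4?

value 1: 85 assignments (counts)
value 3/4: 22 assignments (counts)
value 1/2: 12 assignments
value 1/4: 5 assignments
value 0: 1 assignment
So 107 of the 125 assignments meet the threshold.

107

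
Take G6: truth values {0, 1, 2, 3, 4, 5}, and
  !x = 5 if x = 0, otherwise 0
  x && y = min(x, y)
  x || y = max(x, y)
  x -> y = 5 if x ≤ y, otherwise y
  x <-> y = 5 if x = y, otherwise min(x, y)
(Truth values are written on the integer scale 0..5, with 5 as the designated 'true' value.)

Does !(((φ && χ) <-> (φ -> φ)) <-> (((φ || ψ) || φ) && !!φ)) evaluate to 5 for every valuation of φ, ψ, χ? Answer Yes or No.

No

Counterexample: take φ = 0, ψ = 0, χ = 0.
φ && χ = 0 && 0 = 0
φ -> φ = 0 -> 0 = 5
(φ && χ) <-> (φ -> φ) = 0 <-> 5 = 0
φ || ψ = 0 || 0 = 0
(φ || ψ) || φ = 0 || 0 = 0
!φ = !0 = 5
!!φ = !5 = 0
((φ || ψ) || φ) && !!φ = 0 && 0 = 0
((φ && χ) <-> (φ -> φ)) <-> (((φ || ψ) || φ) && !!φ) = 0 <-> 0 = 5
!(((φ && χ) <-> (φ -> φ)) <-> (((φ || ψ) || φ) && !!φ)) = !5 = 0
This gives 0 ≠ 5.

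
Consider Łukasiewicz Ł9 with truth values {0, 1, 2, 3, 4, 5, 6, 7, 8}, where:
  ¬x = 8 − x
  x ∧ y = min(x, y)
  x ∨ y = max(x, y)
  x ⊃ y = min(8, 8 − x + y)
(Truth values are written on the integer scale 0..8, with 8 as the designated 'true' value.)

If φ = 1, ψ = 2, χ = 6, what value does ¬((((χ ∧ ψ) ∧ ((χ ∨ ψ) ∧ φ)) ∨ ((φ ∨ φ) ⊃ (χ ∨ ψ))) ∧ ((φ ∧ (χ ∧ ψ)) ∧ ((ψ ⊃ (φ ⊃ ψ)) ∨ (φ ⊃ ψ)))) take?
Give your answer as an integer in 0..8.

χ ∧ ψ = 6 ∧ 2 = 2
χ ∨ ψ = 6 ∨ 2 = 6
(χ ∨ ψ) ∧ φ = 6 ∧ 1 = 1
(χ ∧ ψ) ∧ ((χ ∨ ψ) ∧ φ) = 2 ∧ 1 = 1
φ ∨ φ = 1 ∨ 1 = 1
χ ∨ ψ = 6 ∨ 2 = 6
(φ ∨ φ) ⊃ (χ ∨ ψ) = 1 ⊃ 6 = 8
((χ ∧ ψ) ∧ ((χ ∨ ψ) ∧ φ)) ∨ ((φ ∨ φ) ⊃ (χ ∨ ψ)) = 1 ∨ 8 = 8
χ ∧ ψ = 6 ∧ 2 = 2
φ ∧ (χ ∧ ψ) = 1 ∧ 2 = 1
φ ⊃ ψ = 1 ⊃ 2 = 8
ψ ⊃ (φ ⊃ ψ) = 2 ⊃ 8 = 8
φ ⊃ ψ = 1 ⊃ 2 = 8
(ψ ⊃ (φ ⊃ ψ)) ∨ (φ ⊃ ψ) = 8 ∨ 8 = 8
(φ ∧ (χ ∧ ψ)) ∧ ((ψ ⊃ (φ ⊃ ψ)) ∨ (φ ⊃ ψ)) = 1 ∧ 8 = 1
(((χ ∧ ψ) ∧ ((χ ∨ ψ) ∧ φ)) ∨ ((φ ∨ φ) ⊃ (χ ∨ ψ))) ∧ ((φ ∧ (χ ∧ ψ)) ∧ ((ψ ⊃ (φ ⊃ ψ)) ∨ (φ ⊃ ψ))) = 8 ∧ 1 = 1
¬((((χ ∧ ψ) ∧ ((χ ∨ ψ) ∧ φ)) ∨ ((φ ∨ φ) ⊃ (χ ∨ ψ))) ∧ ((φ ∧ (χ ∧ ψ)) ∧ ((ψ ⊃ (φ ⊃ ψ)) ∨ (φ ⊃ ψ)))) = ¬1 = 7

7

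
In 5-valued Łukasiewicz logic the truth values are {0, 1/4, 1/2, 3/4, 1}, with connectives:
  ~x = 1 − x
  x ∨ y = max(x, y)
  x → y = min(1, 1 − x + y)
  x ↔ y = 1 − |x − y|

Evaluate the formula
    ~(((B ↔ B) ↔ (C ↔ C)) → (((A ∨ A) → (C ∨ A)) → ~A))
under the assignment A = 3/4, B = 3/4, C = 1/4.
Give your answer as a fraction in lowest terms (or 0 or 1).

B ↔ B = 3/4 ↔ 3/4 = 1
C ↔ C = 1/4 ↔ 1/4 = 1
(B ↔ B) ↔ (C ↔ C) = 1 ↔ 1 = 1
A ∨ A = 3/4 ∨ 3/4 = 3/4
C ∨ A = 1/4 ∨ 3/4 = 3/4
(A ∨ A) → (C ∨ A) = 3/4 → 3/4 = 1
~A = ~3/4 = 1/4
((A ∨ A) → (C ∨ A)) → ~A = 1 → 1/4 = 1/4
((B ↔ B) ↔ (C ↔ C)) → (((A ∨ A) → (C ∨ A)) → ~A) = 1 → 1/4 = 1/4
~(((B ↔ B) ↔ (C ↔ C)) → (((A ∨ A) → (C ∨ A)) → ~A)) = ~1/4 = 3/4

3/4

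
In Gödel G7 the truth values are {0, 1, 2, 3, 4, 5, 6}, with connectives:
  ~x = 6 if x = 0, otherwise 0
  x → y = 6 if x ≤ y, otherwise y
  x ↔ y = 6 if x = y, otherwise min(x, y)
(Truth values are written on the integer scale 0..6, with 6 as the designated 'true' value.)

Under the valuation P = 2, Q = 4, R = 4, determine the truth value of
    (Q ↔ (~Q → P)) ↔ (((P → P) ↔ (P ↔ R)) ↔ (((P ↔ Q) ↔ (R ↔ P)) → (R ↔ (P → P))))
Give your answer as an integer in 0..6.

~Q = ~4 = 0
~Q → P = 0 → 2 = 6
Q ↔ (~Q → P) = 4 ↔ 6 = 4
P → P = 2 → 2 = 6
P ↔ R = 2 ↔ 4 = 2
(P → P) ↔ (P ↔ R) = 6 ↔ 2 = 2
P ↔ Q = 2 ↔ 4 = 2
R ↔ P = 4 ↔ 2 = 2
(P ↔ Q) ↔ (R ↔ P) = 2 ↔ 2 = 6
P → P = 2 → 2 = 6
R ↔ (P → P) = 4 ↔ 6 = 4
((P ↔ Q) ↔ (R ↔ P)) → (R ↔ (P → P)) = 6 → 4 = 4
((P → P) ↔ (P ↔ R)) ↔ (((P ↔ Q) ↔ (R ↔ P)) → (R ↔ (P → P))) = 2 ↔ 4 = 2
(Q ↔ (~Q → P)) ↔ (((P → P) ↔ (P ↔ R)) ↔ (((P ↔ Q) ↔ (R ↔ P)) → (R ↔ (P → P)))) = 4 ↔ 2 = 2

2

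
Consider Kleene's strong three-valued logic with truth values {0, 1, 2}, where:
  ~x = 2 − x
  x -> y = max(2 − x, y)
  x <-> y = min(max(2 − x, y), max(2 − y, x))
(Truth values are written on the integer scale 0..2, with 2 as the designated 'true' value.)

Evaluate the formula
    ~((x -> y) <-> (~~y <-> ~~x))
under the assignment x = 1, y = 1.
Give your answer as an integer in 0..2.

1

x -> y = 1 -> 1 = 1
~y = ~1 = 1
~~y = ~1 = 1
~x = ~1 = 1
~~x = ~1 = 1
~~y <-> ~~x = 1 <-> 1 = 1
(x -> y) <-> (~~y <-> ~~x) = 1 <-> 1 = 1
~((x -> y) <-> (~~y <-> ~~x)) = ~1 = 1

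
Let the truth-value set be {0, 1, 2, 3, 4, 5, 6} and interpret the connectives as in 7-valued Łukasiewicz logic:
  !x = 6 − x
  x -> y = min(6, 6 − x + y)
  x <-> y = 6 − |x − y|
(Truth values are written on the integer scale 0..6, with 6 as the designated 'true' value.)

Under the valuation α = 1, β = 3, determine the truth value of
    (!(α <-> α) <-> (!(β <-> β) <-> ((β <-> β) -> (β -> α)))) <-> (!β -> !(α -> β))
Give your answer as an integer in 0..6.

α <-> α = 1 <-> 1 = 6
!(α <-> α) = !6 = 0
β <-> β = 3 <-> 3 = 6
!(β <-> β) = !6 = 0
β <-> β = 3 <-> 3 = 6
β -> α = 3 -> 1 = 4
(β <-> β) -> (β -> α) = 6 -> 4 = 4
!(β <-> β) <-> ((β <-> β) -> (β -> α)) = 0 <-> 4 = 2
!(α <-> α) <-> (!(β <-> β) <-> ((β <-> β) -> (β -> α))) = 0 <-> 2 = 4
!β = !3 = 3
α -> β = 1 -> 3 = 6
!(α -> β) = !6 = 0
!β -> !(α -> β) = 3 -> 0 = 3
(!(α <-> α) <-> (!(β <-> β) <-> ((β <-> β) -> (β -> α)))) <-> (!β -> !(α -> β)) = 4 <-> 3 = 5

5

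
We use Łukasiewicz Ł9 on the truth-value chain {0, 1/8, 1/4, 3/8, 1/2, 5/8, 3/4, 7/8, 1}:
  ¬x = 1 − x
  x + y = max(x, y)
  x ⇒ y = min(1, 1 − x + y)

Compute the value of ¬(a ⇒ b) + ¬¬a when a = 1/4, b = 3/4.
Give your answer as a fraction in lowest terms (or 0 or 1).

1/4

a ⇒ b = 1/4 ⇒ 3/4 = 1
¬(a ⇒ b) = ¬1 = 0
¬a = ¬1/4 = 3/4
¬¬a = ¬3/4 = 1/4
¬(a ⇒ b) + ¬¬a = 0 + 1/4 = 1/4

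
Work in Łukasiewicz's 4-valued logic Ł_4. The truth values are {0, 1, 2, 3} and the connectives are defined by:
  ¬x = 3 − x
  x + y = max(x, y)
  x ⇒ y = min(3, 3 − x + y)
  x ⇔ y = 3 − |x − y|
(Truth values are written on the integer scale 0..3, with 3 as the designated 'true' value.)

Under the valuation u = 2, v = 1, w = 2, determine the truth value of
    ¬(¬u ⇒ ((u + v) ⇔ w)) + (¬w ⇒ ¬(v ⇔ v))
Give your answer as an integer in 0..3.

¬u = ¬2 = 1
u + v = 2 + 1 = 2
(u + v) ⇔ w = 2 ⇔ 2 = 3
¬u ⇒ ((u + v) ⇔ w) = 1 ⇒ 3 = 3
¬(¬u ⇒ ((u + v) ⇔ w)) = ¬3 = 0
¬w = ¬2 = 1
v ⇔ v = 1 ⇔ 1 = 3
¬(v ⇔ v) = ¬3 = 0
¬w ⇒ ¬(v ⇔ v) = 1 ⇒ 0 = 2
¬(¬u ⇒ ((u + v) ⇔ w)) + (¬w ⇒ ¬(v ⇔ v)) = 0 + 2 = 2

2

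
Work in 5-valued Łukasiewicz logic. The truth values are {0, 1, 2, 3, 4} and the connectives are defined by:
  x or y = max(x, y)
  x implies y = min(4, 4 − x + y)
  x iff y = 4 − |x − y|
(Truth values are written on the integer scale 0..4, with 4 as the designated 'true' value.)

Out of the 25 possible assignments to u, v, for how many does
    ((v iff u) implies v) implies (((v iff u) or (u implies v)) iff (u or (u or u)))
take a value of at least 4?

10

value 4: 10 assignments (counts)
value 3: 3 assignments
value 2: 5 assignments
value 1: 3 assignments
value 0: 4 assignments
So 10 of the 25 assignments meet the threshold.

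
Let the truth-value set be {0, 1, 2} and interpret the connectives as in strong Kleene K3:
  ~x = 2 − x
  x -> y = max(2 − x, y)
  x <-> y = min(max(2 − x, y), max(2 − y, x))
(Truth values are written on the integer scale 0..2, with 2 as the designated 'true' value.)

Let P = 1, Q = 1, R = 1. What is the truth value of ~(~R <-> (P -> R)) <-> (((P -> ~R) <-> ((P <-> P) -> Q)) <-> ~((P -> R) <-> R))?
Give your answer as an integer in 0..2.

1

~R = ~1 = 1
P -> R = 1 -> 1 = 1
~R <-> (P -> R) = 1 <-> 1 = 1
~(~R <-> (P -> R)) = ~1 = 1
~R = ~1 = 1
P -> ~R = 1 -> 1 = 1
P <-> P = 1 <-> 1 = 1
(P <-> P) -> Q = 1 -> 1 = 1
(P -> ~R) <-> ((P <-> P) -> Q) = 1 <-> 1 = 1
P -> R = 1 -> 1 = 1
(P -> R) <-> R = 1 <-> 1 = 1
~((P -> R) <-> R) = ~1 = 1
((P -> ~R) <-> ((P <-> P) -> Q)) <-> ~((P -> R) <-> R) = 1 <-> 1 = 1
~(~R <-> (P -> R)) <-> (((P -> ~R) <-> ((P <-> P) -> Q)) <-> ~((P -> R) <-> R)) = 1 <-> 1 = 1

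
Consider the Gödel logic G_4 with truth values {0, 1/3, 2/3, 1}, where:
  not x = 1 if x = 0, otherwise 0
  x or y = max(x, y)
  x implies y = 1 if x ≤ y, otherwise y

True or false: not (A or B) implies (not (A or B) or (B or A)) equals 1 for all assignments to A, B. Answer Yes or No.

Yes

A = 0, B = 0 ↦ 1
A = 0, B = 1/3 ↦ 1
A = 0, B = 2/3 ↦ 1
A = 0, B = 1 ↦ 1
A = 1/3, B = 0 ↦ 1
A = 1/3, B = 1/3 ↦ 1
A = 1/3, B = 2/3 ↦ 1
A = 1/3, B = 1 ↦ 1
A = 2/3, B = 0 ↦ 1
A = 2/3, B = 1/3 ↦ 1
A = 2/3, B = 2/3 ↦ 1
A = 2/3, B = 1 ↦ 1
A = 1, B = 0 ↦ 1
A = 1, B = 1/3 ↦ 1
A = 1, B = 2/3 ↦ 1
A = 1, B = 1 ↦ 1
Every assignment gives a value ≥ 1.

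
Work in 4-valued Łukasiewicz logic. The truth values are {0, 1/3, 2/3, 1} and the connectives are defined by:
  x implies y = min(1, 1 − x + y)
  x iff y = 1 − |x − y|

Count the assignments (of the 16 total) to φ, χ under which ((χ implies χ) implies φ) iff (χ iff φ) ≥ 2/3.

φ = 0, χ = 0 ↦ 0  <
φ = 0, χ = 1/3 ↦ 1/3  <
φ = 0, χ = 2/3 ↦ 2/3  ≥
φ = 0, χ = 1 ↦ 1  ≥
φ = 1/3, χ = 0 ↦ 2/3  ≥
φ = 1/3, χ = 1/3 ↦ 1/3  <
φ = 1/3, χ = 2/3 ↦ 2/3  ≥
φ = 1/3, χ = 1 ↦ 1  ≥
φ = 2/3, χ = 0 ↦ 2/3  ≥
φ = 2/3, χ = 1/3 ↦ 1  ≥
φ = 2/3, χ = 2/3 ↦ 2/3  ≥
φ = 2/3, χ = 1 ↦ 1  ≥
φ = 1, χ = 0 ↦ 0  <
φ = 1, χ = 1/3 ↦ 1/3  <
φ = 1, χ = 2/3 ↦ 2/3  ≥
φ = 1, χ = 1 ↦ 1  ≥
So 11 of the 16 assignments meet the threshold.

11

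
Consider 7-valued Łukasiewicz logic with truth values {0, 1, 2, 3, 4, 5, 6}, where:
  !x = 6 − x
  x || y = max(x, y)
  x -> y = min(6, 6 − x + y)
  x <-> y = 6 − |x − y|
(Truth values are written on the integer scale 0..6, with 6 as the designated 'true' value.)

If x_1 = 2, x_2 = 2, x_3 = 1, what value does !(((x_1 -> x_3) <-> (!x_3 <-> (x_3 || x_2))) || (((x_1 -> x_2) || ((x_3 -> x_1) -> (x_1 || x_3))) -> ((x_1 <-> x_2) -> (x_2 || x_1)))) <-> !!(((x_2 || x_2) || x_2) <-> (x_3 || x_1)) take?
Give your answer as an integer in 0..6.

2

x_1 -> x_3 = 2 -> 1 = 5
!x_3 = !1 = 5
x_3 || x_2 = 1 || 2 = 2
!x_3 <-> (x_3 || x_2) = 5 <-> 2 = 3
(x_1 -> x_3) <-> (!x_3 <-> (x_3 || x_2)) = 5 <-> 3 = 4
x_1 -> x_2 = 2 -> 2 = 6
x_3 -> x_1 = 1 -> 2 = 6
x_1 || x_3 = 2 || 1 = 2
(x_3 -> x_1) -> (x_1 || x_3) = 6 -> 2 = 2
(x_1 -> x_2) || ((x_3 -> x_1) -> (x_1 || x_3)) = 6 || 2 = 6
x_1 <-> x_2 = 2 <-> 2 = 6
x_2 || x_1 = 2 || 2 = 2
(x_1 <-> x_2) -> (x_2 || x_1) = 6 -> 2 = 2
((x_1 -> x_2) || ((x_3 -> x_1) -> (x_1 || x_3))) -> ((x_1 <-> x_2) -> (x_2 || x_1)) = 6 -> 2 = 2
((x_1 -> x_3) <-> (!x_3 <-> (x_3 || x_2))) || (((x_1 -> x_2) || ((x_3 -> x_1) -> (x_1 || x_3))) -> ((x_1 <-> x_2) -> (x_2 || x_1))) = 4 || 2 = 4
!(((x_1 -> x_3) <-> (!x_3 <-> (x_3 || x_2))) || (((x_1 -> x_2) || ((x_3 -> x_1) -> (x_1 || x_3))) -> ((x_1 <-> x_2) -> (x_2 || x_1)))) = !4 = 2
x_2 || x_2 = 2 || 2 = 2
(x_2 || x_2) || x_2 = 2 || 2 = 2
x_3 || x_1 = 1 || 2 = 2
((x_2 || x_2) || x_2) <-> (x_3 || x_1) = 2 <-> 2 = 6
!(((x_2 || x_2) || x_2) <-> (x_3 || x_1)) = !6 = 0
!!(((x_2 || x_2) || x_2) <-> (x_3 || x_1)) = !0 = 6
!(((x_1 -> x_3) <-> (!x_3 <-> (x_3 || x_2))) || (((x_1 -> x_2) || ((x_3 -> x_1) -> (x_1 || x_3))) -> ((x_1 <-> x_2) -> (x_2 || x_1)))) <-> !!(((x_2 || x_2) || x_2) <-> (x_3 || x_1)) = 2 <-> 6 = 2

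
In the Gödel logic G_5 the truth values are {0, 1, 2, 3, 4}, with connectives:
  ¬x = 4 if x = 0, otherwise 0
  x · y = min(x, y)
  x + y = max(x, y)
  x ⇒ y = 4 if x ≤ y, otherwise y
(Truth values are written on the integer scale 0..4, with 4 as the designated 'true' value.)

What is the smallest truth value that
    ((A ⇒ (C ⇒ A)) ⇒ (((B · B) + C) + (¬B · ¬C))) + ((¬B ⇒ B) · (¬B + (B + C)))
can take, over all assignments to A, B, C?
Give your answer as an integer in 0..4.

1

Take A = 0, B = 0, C = 1:
C ⇒ A = 1 ⇒ 0 = 0
A ⇒ (C ⇒ A) = 0 ⇒ 0 = 4
B · B = 0 · 0 = 0
(B · B) + C = 0 + 1 = 1
¬B = ¬0 = 4
¬C = ¬1 = 0
¬B · ¬C = 4 · 0 = 0
((B · B) + C) + (¬B · ¬C) = 1 + 0 = 1
(A ⇒ (C ⇒ A)) ⇒ (((B · B) + C) + (¬B · ¬C)) = 4 ⇒ 1 = 1
¬B = ¬0 = 4
¬B ⇒ B = 4 ⇒ 0 = 0
¬B = ¬0 = 4
B + C = 0 + 1 = 1
¬B + (B + C) = 4 + 1 = 4
(¬B ⇒ B) · (¬B + (B + C)) = 0 · 4 = 0
((A ⇒ (C ⇒ A)) ⇒ (((B · B) + C) + (¬B · ¬C))) + ((¬B ⇒ B) · (¬B + (B + C))) = 1 + 0 = 1
No assignment yields a value below 1, so this is the minimum.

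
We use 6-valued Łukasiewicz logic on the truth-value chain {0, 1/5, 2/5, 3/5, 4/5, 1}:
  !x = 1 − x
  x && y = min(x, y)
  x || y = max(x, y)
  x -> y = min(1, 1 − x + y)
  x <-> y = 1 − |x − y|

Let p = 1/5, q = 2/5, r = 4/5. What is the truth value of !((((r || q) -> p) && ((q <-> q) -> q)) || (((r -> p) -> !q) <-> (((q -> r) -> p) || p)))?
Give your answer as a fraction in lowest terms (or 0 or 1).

3/5

r || q = 4/5 || 2/5 = 4/5
(r || q) -> p = 4/5 -> 1/5 = 2/5
q <-> q = 2/5 <-> 2/5 = 1
(q <-> q) -> q = 1 -> 2/5 = 2/5
((r || q) -> p) && ((q <-> q) -> q) = 2/5 && 2/5 = 2/5
r -> p = 4/5 -> 1/5 = 2/5
!q = !2/5 = 3/5
(r -> p) -> !q = 2/5 -> 3/5 = 1
q -> r = 2/5 -> 4/5 = 1
(q -> r) -> p = 1 -> 1/5 = 1/5
((q -> r) -> p) || p = 1/5 || 1/5 = 1/5
((r -> p) -> !q) <-> (((q -> r) -> p) || p) = 1 <-> 1/5 = 1/5
(((r || q) -> p) && ((q <-> q) -> q)) || (((r -> p) -> !q) <-> (((q -> r) -> p) || p)) = 2/5 || 1/5 = 2/5
!((((r || q) -> p) && ((q <-> q) -> q)) || (((r -> p) -> !q) <-> (((q -> r) -> p) || p))) = !2/5 = 3/5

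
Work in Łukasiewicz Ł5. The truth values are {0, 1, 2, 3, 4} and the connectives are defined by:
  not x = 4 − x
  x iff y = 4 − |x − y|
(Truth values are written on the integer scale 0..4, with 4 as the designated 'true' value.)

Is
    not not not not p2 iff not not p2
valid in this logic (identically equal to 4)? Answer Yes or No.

Yes

p2 = 0 ↦ 4
p2 = 1 ↦ 4
p2 = 2 ↦ 4
p2 = 3 ↦ 4
p2 = 4 ↦ 4
Every assignment gives a value ≥ 4.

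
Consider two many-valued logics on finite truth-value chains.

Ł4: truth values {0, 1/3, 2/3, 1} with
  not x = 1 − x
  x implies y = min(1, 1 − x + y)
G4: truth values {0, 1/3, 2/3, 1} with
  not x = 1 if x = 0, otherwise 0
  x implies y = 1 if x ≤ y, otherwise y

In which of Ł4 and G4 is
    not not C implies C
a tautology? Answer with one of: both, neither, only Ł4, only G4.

only Ł4

In Ł4: every assignment gives 1 — tautology.
In G4: at C = 1/3 the value is 1/3 — not a tautology.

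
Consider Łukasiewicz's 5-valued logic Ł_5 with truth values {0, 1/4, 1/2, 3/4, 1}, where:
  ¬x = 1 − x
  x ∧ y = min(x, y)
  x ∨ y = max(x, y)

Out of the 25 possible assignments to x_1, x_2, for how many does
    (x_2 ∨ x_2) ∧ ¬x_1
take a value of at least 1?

1

value 1: 1 assignment (counts)
value 3/4: 3 assignments
value 1/2: 5 assignments
value 1/4: 7 assignments
value 0: 9 assignments
So 1 of the 25 assignments meets the threshold.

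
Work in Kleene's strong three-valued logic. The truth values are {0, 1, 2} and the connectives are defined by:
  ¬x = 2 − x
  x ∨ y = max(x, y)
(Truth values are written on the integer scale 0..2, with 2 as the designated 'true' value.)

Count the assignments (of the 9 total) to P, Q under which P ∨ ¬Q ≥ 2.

5

P = 0, Q = 0 ↦ 2  ≥
P = 0, Q = 1 ↦ 1  <
P = 0, Q = 2 ↦ 0  <
P = 1, Q = 0 ↦ 2  ≥
P = 1, Q = 1 ↦ 1  <
P = 1, Q = 2 ↦ 1  <
P = 2, Q = 0 ↦ 2  ≥
P = 2, Q = 1 ↦ 2  ≥
P = 2, Q = 2 ↦ 2  ≥
So 5 of the 9 assignments meet the threshold.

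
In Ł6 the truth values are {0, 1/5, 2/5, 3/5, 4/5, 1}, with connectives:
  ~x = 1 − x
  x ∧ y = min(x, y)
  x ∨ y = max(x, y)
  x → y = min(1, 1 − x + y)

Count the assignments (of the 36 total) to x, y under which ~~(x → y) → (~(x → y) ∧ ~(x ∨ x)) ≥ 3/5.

9

value 1: 3 assignments (counts)
value 4/5: 4 assignments (counts)
value 3/5: 2 assignments (counts)
value 2/5: 5 assignments
value 1/5: 1 assignment
value 0: 21 assignments
So 9 of the 36 assignments meet the threshold.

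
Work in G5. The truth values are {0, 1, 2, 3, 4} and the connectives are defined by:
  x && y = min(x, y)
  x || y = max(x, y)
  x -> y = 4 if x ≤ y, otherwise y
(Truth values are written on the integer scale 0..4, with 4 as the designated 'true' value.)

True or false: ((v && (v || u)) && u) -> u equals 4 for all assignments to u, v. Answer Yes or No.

Yes

At u = 2, v = 2, for instance:
v || u = 2 || 2 = 2
v && (v || u) = 2 && 2 = 2
(v && (v || u)) && u = 2 && 2 = 2
((v && (v || u)) && u) -> u = 2 -> 2 = 4
and checking the remaining 24 assignments likewise gives ≥ 4 in every case.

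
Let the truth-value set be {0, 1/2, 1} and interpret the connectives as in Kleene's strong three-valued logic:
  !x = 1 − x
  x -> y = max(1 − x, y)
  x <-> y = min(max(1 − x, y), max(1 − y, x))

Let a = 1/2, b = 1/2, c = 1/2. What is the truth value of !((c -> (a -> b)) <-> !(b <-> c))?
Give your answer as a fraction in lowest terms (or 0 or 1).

1/2

a -> b = 1/2 -> 1/2 = 1/2
c -> (a -> b) = 1/2 -> 1/2 = 1/2
b <-> c = 1/2 <-> 1/2 = 1/2
!(b <-> c) = !1/2 = 1/2
(c -> (a -> b)) <-> !(b <-> c) = 1/2 <-> 1/2 = 1/2
!((c -> (a -> b)) <-> !(b <-> c)) = !1/2 = 1/2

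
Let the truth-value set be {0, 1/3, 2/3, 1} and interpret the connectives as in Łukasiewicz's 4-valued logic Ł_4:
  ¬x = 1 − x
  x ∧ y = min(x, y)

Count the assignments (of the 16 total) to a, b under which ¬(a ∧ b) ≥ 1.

a = 0, b = 0 ↦ 1  ≥
a = 0, b = 1/3 ↦ 1  ≥
a = 0, b = 2/3 ↦ 1  ≥
a = 0, b = 1 ↦ 1  ≥
a = 1/3, b = 0 ↦ 1  ≥
a = 1/3, b = 1/3 ↦ 2/3  <
a = 1/3, b = 2/3 ↦ 2/3  <
a = 1/3, b = 1 ↦ 2/3  <
a = 2/3, b = 0 ↦ 1  ≥
a = 2/3, b = 1/3 ↦ 2/3  <
a = 2/3, b = 2/3 ↦ 1/3  <
a = 2/3, b = 1 ↦ 1/3  <
a = 1, b = 0 ↦ 1  ≥
a = 1, b = 1/3 ↦ 2/3  <
a = 1, b = 2/3 ↦ 1/3  <
a = 1, b = 1 ↦ 0  <
So 7 of the 16 assignments meet the threshold.

7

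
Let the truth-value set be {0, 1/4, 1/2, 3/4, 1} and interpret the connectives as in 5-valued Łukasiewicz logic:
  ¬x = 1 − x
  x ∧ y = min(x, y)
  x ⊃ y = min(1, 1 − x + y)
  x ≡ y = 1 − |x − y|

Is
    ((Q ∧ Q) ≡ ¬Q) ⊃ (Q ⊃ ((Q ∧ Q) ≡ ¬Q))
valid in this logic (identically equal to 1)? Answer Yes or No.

Yes

Q = 0 ↦ 1
Q = 1/4 ↦ 1
Q = 1/2 ↦ 1
Q = 3/4 ↦ 1
Q = 1 ↦ 1
Every assignment gives a value ≥ 1.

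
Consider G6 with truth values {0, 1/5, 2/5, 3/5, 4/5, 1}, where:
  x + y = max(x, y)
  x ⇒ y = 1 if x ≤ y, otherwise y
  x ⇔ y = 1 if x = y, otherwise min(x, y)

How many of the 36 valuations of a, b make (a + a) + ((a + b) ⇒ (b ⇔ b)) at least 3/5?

36

value 1: 36 assignments (counts)
So 36 of the 36 assignments meet the threshold.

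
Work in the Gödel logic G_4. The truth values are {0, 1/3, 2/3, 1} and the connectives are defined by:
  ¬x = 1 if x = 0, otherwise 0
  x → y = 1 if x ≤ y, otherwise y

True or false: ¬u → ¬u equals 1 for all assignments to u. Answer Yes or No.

Yes

u = 0 ↦ 1
u = 1/3 ↦ 1
u = 2/3 ↦ 1
u = 1 ↦ 1
Every assignment gives a value ≥ 1.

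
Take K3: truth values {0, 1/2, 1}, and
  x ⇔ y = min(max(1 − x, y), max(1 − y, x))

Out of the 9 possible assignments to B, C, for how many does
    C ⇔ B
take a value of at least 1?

2

B = 0, C = 0 ↦ 1  ≥
B = 0, C = 1/2 ↦ 1/2  <
B = 0, C = 1 ↦ 0  <
B = 1/2, C = 0 ↦ 1/2  <
B = 1/2, C = 1/2 ↦ 1/2  <
B = 1/2, C = 1 ↦ 1/2  <
B = 1, C = 0 ↦ 0  <
B = 1, C = 1/2 ↦ 1/2  <
B = 1, C = 1 ↦ 1  ≥
So 2 of the 9 assignments meet the threshold.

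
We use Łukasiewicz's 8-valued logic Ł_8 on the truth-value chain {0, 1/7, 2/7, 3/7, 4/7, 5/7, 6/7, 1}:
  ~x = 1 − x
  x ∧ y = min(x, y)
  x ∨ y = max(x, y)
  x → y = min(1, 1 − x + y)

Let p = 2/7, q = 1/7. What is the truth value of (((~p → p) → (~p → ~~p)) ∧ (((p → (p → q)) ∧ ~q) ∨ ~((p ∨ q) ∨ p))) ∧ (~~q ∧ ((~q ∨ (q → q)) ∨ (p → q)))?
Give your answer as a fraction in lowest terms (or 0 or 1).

~p = ~2/7 = 5/7
~p → p = 5/7 → 2/7 = 4/7
~p = ~2/7 = 5/7
~p = ~2/7 = 5/7
~~p = ~5/7 = 2/7
~p → ~~p = 5/7 → 2/7 = 4/7
(~p → p) → (~p → ~~p) = 4/7 → 4/7 = 1
p → q = 2/7 → 1/7 = 6/7
p → (p → q) = 2/7 → 6/7 = 1
~q = ~1/7 = 6/7
(p → (p → q)) ∧ ~q = 1 ∧ 6/7 = 6/7
p ∨ q = 2/7 ∨ 1/7 = 2/7
(p ∨ q) ∨ p = 2/7 ∨ 2/7 = 2/7
~((p ∨ q) ∨ p) = ~2/7 = 5/7
((p → (p → q)) ∧ ~q) ∨ ~((p ∨ q) ∨ p) = 6/7 ∨ 5/7 = 6/7
((~p → p) → (~p → ~~p)) ∧ (((p → (p → q)) ∧ ~q) ∨ ~((p ∨ q) ∨ p)) = 1 ∧ 6/7 = 6/7
~q = ~1/7 = 6/7
~~q = ~6/7 = 1/7
~q = ~1/7 = 6/7
q → q = 1/7 → 1/7 = 1
~q ∨ (q → q) = 6/7 ∨ 1 = 1
p → q = 2/7 → 1/7 = 6/7
(~q ∨ (q → q)) ∨ (p → q) = 1 ∨ 6/7 = 1
~~q ∧ ((~q ∨ (q → q)) ∨ (p → q)) = 1/7 ∧ 1 = 1/7
(((~p → p) → (~p → ~~p)) ∧ (((p → (p → q)) ∧ ~q) ∨ ~((p ∨ q) ∨ p))) ∧ (~~q ∧ ((~q ∨ (q → q)) ∨ (p → q))) = 6/7 ∧ 1/7 = 1/7

1/7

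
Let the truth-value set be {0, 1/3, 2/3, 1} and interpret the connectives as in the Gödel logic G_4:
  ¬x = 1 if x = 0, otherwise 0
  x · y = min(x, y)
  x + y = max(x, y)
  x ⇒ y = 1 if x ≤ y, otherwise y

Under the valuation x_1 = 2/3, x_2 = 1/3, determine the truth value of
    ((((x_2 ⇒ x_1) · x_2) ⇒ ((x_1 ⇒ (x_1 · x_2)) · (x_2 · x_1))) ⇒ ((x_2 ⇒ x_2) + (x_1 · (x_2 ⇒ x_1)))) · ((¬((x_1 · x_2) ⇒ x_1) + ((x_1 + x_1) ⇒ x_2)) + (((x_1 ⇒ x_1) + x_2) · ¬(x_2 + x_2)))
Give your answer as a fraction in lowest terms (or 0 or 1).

1/3

x_2 ⇒ x_1 = 1/3 ⇒ 2/3 = 1
(x_2 ⇒ x_1) · x_2 = 1 · 1/3 = 1/3
x_1 · x_2 = 2/3 · 1/3 = 1/3
x_1 ⇒ (x_1 · x_2) = 2/3 ⇒ 1/3 = 1/3
x_2 · x_1 = 1/3 · 2/3 = 1/3
(x_1 ⇒ (x_1 · x_2)) · (x_2 · x_1) = 1/3 · 1/3 = 1/3
((x_2 ⇒ x_1) · x_2) ⇒ ((x_1 ⇒ (x_1 · x_2)) · (x_2 · x_1)) = 1/3 ⇒ 1/3 = 1
x_2 ⇒ x_2 = 1/3 ⇒ 1/3 = 1
x_2 ⇒ x_1 = 1/3 ⇒ 2/3 = 1
x_1 · (x_2 ⇒ x_1) = 2/3 · 1 = 2/3
(x_2 ⇒ x_2) + (x_1 · (x_2 ⇒ x_1)) = 1 + 2/3 = 1
(((x_2 ⇒ x_1) · x_2) ⇒ ((x_1 ⇒ (x_1 · x_2)) · (x_2 · x_1))) ⇒ ((x_2 ⇒ x_2) + (x_1 · (x_2 ⇒ x_1))) = 1 ⇒ 1 = 1
x_1 · x_2 = 2/3 · 1/3 = 1/3
(x_1 · x_2) ⇒ x_1 = 1/3 ⇒ 2/3 = 1
¬((x_1 · x_2) ⇒ x_1) = ¬1 = 0
x_1 + x_1 = 2/3 + 2/3 = 2/3
(x_1 + x_1) ⇒ x_2 = 2/3 ⇒ 1/3 = 1/3
¬((x_1 · x_2) ⇒ x_1) + ((x_1 + x_1) ⇒ x_2) = 0 + 1/3 = 1/3
x_1 ⇒ x_1 = 2/3 ⇒ 2/3 = 1
(x_1 ⇒ x_1) + x_2 = 1 + 1/3 = 1
x_2 + x_2 = 1/3 + 1/3 = 1/3
¬(x_2 + x_2) = ¬1/3 = 0
((x_1 ⇒ x_1) + x_2) · ¬(x_2 + x_2) = 1 · 0 = 0
(¬((x_1 · x_2) ⇒ x_1) + ((x_1 + x_1) ⇒ x_2)) + (((x_1 ⇒ x_1) + x_2) · ¬(x_2 + x_2)) = 1/3 + 0 = 1/3
((((x_2 ⇒ x_1) · x_2) ⇒ ((x_1 ⇒ (x_1 · x_2)) · (x_2 · x_1))) ⇒ ((x_2 ⇒ x_2) + (x_1 · (x_2 ⇒ x_1)))) · ((¬((x_1 · x_2) ⇒ x_1) + ((x_1 + x_1) ⇒ x_2)) + (((x_1 ⇒ x_1) + x_2) · ¬(x_2 + x_2))) = 1 · 1/3 = 1/3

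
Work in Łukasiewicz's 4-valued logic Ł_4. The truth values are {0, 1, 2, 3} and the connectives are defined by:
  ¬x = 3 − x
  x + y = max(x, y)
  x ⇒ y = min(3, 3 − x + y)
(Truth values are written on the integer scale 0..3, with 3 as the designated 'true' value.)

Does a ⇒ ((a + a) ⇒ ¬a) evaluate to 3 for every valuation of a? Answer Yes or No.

Counterexample: take a = 3.
a + a = 3 + 3 = 3
¬a = ¬3 = 0
(a + a) ⇒ ¬a = 3 ⇒ 0 = 0
a ⇒ ((a + a) ⇒ ¬a) = 3 ⇒ 0 = 0
This gives 0 ≠ 3.

No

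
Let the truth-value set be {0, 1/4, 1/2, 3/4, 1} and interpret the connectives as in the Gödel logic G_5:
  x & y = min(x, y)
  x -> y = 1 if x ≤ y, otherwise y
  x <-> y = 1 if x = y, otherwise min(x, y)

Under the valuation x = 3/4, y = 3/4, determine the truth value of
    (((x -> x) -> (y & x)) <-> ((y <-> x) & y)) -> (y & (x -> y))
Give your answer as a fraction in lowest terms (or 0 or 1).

x -> x = 3/4 -> 3/4 = 1
y & x = 3/4 & 3/4 = 3/4
(x -> x) -> (y & x) = 1 -> 3/4 = 3/4
y <-> x = 3/4 <-> 3/4 = 1
(y <-> x) & y = 1 & 3/4 = 3/4
((x -> x) -> (y & x)) <-> ((y <-> x) & y) = 3/4 <-> 3/4 = 1
x -> y = 3/4 -> 3/4 = 1
y & (x -> y) = 3/4 & 1 = 3/4
(((x -> x) -> (y & x)) <-> ((y <-> x) & y)) -> (y & (x -> y)) = 1 -> 3/4 = 3/4

3/4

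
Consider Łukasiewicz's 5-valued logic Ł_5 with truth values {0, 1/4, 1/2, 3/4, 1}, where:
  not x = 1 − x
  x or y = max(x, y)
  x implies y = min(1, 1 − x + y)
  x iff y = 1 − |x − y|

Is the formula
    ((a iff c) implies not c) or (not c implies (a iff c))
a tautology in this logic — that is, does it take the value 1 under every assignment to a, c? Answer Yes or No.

At a = 0, c = 3/4, for instance:
a iff c = 0 iff 3/4 = 1/4
not c = not 3/4 = 1/4
(a iff c) implies not c = 1/4 implies 1/4 = 1
not c implies (a iff c) = 1/4 implies 1/4 = 1
((a iff c) implies not c) or (not c implies (a iff c)) = 1 or 1 = 1
and checking the remaining 24 assignments likewise gives ≥ 1 in every case.

Yes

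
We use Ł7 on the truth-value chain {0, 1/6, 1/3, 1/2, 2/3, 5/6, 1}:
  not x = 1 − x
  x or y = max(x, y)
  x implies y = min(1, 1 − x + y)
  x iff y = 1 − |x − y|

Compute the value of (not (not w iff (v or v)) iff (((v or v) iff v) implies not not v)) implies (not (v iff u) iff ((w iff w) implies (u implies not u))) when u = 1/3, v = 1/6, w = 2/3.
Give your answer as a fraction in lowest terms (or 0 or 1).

1/6

not w = not 2/3 = 1/3
v or v = 1/6 or 1/6 = 1/6
not w iff (v or v) = 1/3 iff 1/6 = 5/6
not (not w iff (v or v)) = not 5/6 = 1/6
v or v = 1/6 or 1/6 = 1/6
(v or v) iff v = 1/6 iff 1/6 = 1
not v = not 1/6 = 5/6
not not v = not 5/6 = 1/6
((v or v) iff v) implies not not v = 1 implies 1/6 = 1/6
not (not w iff (v or v)) iff (((v or v) iff v) implies not not v) = 1/6 iff 1/6 = 1
v iff u = 1/6 iff 1/3 = 5/6
not (v iff u) = not 5/6 = 1/6
w iff w = 2/3 iff 2/3 = 1
not u = not 1/3 = 2/3
u implies not u = 1/3 implies 2/3 = 1
(w iff w) implies (u implies not u) = 1 implies 1 = 1
not (v iff u) iff ((w iff w) implies (u implies not u)) = 1/6 iff 1 = 1/6
(not (not w iff (v or v)) iff (((v or v) iff v) implies not not v)) implies (not (v iff u) iff ((w iff w) implies (u implies not u))) = 1 implies 1/6 = 1/6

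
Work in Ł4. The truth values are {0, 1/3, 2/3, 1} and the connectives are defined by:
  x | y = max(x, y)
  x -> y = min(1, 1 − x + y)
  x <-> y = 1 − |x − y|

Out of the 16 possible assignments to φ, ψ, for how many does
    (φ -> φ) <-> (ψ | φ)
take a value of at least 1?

7

φ = 0, ψ = 0 ↦ 0  <
φ = 0, ψ = 1/3 ↦ 1/3  <
φ = 0, ψ = 2/3 ↦ 2/3  <
φ = 0, ψ = 1 ↦ 1  ≥
φ = 1/3, ψ = 0 ↦ 1/3  <
φ = 1/3, ψ = 1/3 ↦ 1/3  <
φ = 1/3, ψ = 2/3 ↦ 2/3  <
φ = 1/3, ψ = 1 ↦ 1  ≥
φ = 2/3, ψ = 0 ↦ 2/3  <
φ = 2/3, ψ = 1/3 ↦ 2/3  <
φ = 2/3, ψ = 2/3 ↦ 2/3  <
φ = 2/3, ψ = 1 ↦ 1  ≥
φ = 1, ψ = 0 ↦ 1  ≥
φ = 1, ψ = 1/3 ↦ 1  ≥
φ = 1, ψ = 2/3 ↦ 1  ≥
φ = 1, ψ = 1 ↦ 1  ≥
So 7 of the 16 assignments meet the threshold.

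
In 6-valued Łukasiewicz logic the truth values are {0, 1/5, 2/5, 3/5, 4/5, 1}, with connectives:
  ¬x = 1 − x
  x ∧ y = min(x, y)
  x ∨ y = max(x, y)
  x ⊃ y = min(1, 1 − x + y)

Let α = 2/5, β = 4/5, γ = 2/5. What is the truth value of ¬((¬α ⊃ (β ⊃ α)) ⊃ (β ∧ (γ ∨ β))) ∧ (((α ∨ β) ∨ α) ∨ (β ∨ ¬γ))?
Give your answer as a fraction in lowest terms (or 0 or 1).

1/5

¬α = ¬2/5 = 3/5
β ⊃ α = 4/5 ⊃ 2/5 = 3/5
¬α ⊃ (β ⊃ α) = 3/5 ⊃ 3/5 = 1
γ ∨ β = 2/5 ∨ 4/5 = 4/5
β ∧ (γ ∨ β) = 4/5 ∧ 4/5 = 4/5
(¬α ⊃ (β ⊃ α)) ⊃ (β ∧ (γ ∨ β)) = 1 ⊃ 4/5 = 4/5
¬((¬α ⊃ (β ⊃ α)) ⊃ (β ∧ (γ ∨ β))) = ¬4/5 = 1/5
α ∨ β = 2/5 ∨ 4/5 = 4/5
(α ∨ β) ∨ α = 4/5 ∨ 2/5 = 4/5
¬γ = ¬2/5 = 3/5
β ∨ ¬γ = 4/5 ∨ 3/5 = 4/5
((α ∨ β) ∨ α) ∨ (β ∨ ¬γ) = 4/5 ∨ 4/5 = 4/5
¬((¬α ⊃ (β ⊃ α)) ⊃ (β ∧ (γ ∨ β))) ∧ (((α ∨ β) ∨ α) ∨ (β ∨ ¬γ)) = 1/5 ∧ 4/5 = 1/5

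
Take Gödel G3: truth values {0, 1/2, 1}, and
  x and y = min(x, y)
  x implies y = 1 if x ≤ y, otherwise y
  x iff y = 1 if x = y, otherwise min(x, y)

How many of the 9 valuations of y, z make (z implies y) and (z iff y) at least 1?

3

y = 0, z = 0 ↦ 1  ≥
y = 0, z = 1/2 ↦ 0  <
y = 0, z = 1 ↦ 0  <
y = 1/2, z = 0 ↦ 0  <
y = 1/2, z = 1/2 ↦ 1  ≥
y = 1/2, z = 1 ↦ 1/2  <
y = 1, z = 0 ↦ 0  <
y = 1, z = 1/2 ↦ 1/2  <
y = 1, z = 1 ↦ 1  ≥
So 3 of the 9 assignments meet the threshold.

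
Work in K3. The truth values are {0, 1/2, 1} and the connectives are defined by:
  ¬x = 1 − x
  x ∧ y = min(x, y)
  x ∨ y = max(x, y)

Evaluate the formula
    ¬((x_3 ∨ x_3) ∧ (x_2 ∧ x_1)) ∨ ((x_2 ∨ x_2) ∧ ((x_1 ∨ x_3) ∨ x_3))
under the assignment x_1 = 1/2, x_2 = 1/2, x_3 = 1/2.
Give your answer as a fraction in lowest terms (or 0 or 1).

x_3 ∨ x_3 = 1/2 ∨ 1/2 = 1/2
x_2 ∧ x_1 = 1/2 ∧ 1/2 = 1/2
(x_3 ∨ x_3) ∧ (x_2 ∧ x_1) = 1/2 ∧ 1/2 = 1/2
¬((x_3 ∨ x_3) ∧ (x_2 ∧ x_1)) = ¬1/2 = 1/2
x_2 ∨ x_2 = 1/2 ∨ 1/2 = 1/2
x_1 ∨ x_3 = 1/2 ∨ 1/2 = 1/2
(x_1 ∨ x_3) ∨ x_3 = 1/2 ∨ 1/2 = 1/2
(x_2 ∨ x_2) ∧ ((x_1 ∨ x_3) ∨ x_3) = 1/2 ∧ 1/2 = 1/2
¬((x_3 ∨ x_3) ∧ (x_2 ∧ x_1)) ∨ ((x_2 ∨ x_2) ∧ ((x_1 ∨ x_3) ∨ x_3)) = 1/2 ∨ 1/2 = 1/2

1/2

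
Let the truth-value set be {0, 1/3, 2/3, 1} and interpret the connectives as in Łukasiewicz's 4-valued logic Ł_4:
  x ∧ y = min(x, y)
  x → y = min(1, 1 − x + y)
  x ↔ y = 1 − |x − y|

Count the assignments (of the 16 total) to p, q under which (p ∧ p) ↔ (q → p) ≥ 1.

p = 0, q = 0 ↦ 0  <
p = 0, q = 1/3 ↦ 1/3  <
p = 0, q = 2/3 ↦ 2/3  <
p = 0, q = 1 ↦ 1  ≥
p = 1/3, q = 0 ↦ 1/3  <
p = 1/3, q = 1/3 ↦ 1/3  <
p = 1/3, q = 2/3 ↦ 2/3  <
p = 1/3, q = 1 ↦ 1  ≥
p = 2/3, q = 0 ↦ 2/3  <
p = 2/3, q = 1/3 ↦ 2/3  <
p = 2/3, q = 2/3 ↦ 2/3  <
p = 2/3, q = 1 ↦ 1  ≥
p = 1, q = 0 ↦ 1  ≥
p = 1, q = 1/3 ↦ 1  ≥
p = 1, q = 2/3 ↦ 1  ≥
p = 1, q = 1 ↦ 1  ≥
So 7 of the 16 assignments meet the threshold.

7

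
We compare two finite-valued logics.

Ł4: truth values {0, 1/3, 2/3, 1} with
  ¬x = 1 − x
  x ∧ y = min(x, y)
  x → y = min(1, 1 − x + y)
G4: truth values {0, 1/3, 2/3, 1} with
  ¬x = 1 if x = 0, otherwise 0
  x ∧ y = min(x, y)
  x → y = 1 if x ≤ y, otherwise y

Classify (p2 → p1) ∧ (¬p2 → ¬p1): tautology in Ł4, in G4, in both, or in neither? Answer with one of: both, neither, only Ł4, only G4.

In Ł4: at p1 = 0, p2 = 1/3 the value is 2/3 — not a tautology.
In G4: at p1 = 0, p2 = 1/3 the value is 0 — not a tautology.

neither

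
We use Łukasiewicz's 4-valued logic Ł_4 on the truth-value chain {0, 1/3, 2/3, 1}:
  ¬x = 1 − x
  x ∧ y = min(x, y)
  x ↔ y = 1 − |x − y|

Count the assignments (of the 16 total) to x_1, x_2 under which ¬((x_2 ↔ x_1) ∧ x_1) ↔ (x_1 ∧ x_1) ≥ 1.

2

x_1 = 0, x_2 = 0 ↦ 0  <
x_1 = 0, x_2 = 1/3 ↦ 0  <
x_1 = 0, x_2 = 2/3 ↦ 0  <
x_1 = 0, x_2 = 1 ↦ 0  <
x_1 = 1/3, x_2 = 0 ↦ 2/3  <
x_1 = 1/3, x_2 = 1/3 ↦ 2/3  <
x_1 = 1/3, x_2 = 2/3 ↦ 2/3  <
x_1 = 1/3, x_2 = 1 ↦ 2/3  <
x_1 = 2/3, x_2 = 0 ↦ 1  ≥
x_1 = 2/3, x_2 = 1/3 ↦ 2/3  <
x_1 = 2/3, x_2 = 2/3 ↦ 2/3  <
x_1 = 2/3, x_2 = 1 ↦ 2/3  <
x_1 = 1, x_2 = 0 ↦ 1  ≥
x_1 = 1, x_2 = 1/3 ↦ 2/3  <
x_1 = 1, x_2 = 2/3 ↦ 1/3  <
x_1 = 1, x_2 = 1 ↦ 0  <
So 2 of the 16 assignments meet the threshold.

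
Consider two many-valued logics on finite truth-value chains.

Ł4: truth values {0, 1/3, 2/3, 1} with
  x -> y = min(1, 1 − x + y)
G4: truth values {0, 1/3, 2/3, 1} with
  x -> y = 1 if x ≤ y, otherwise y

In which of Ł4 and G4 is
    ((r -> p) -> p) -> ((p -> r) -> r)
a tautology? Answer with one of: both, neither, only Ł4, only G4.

In Ł4: every assignment gives 1 — tautology.
In G4: at p = 0, r = 1/3 the value is 1/3 — not a tautology.

only Ł4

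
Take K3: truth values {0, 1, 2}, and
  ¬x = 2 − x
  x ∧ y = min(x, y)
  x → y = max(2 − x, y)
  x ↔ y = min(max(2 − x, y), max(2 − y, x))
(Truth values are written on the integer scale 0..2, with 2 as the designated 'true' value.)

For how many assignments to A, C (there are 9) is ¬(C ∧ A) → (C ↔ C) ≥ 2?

A = 0, C = 0 ↦ 2  ≥
A = 0, C = 1 ↦ 1  <
A = 0, C = 2 ↦ 2  ≥
A = 1, C = 0 ↦ 2  ≥
A = 1, C = 1 ↦ 1  <
A = 1, C = 2 ↦ 2  ≥
A = 2, C = 0 ↦ 2  ≥
A = 2, C = 1 ↦ 1  <
A = 2, C = 2 ↦ 2  ≥
So 6 of the 9 assignments meet the threshold.

6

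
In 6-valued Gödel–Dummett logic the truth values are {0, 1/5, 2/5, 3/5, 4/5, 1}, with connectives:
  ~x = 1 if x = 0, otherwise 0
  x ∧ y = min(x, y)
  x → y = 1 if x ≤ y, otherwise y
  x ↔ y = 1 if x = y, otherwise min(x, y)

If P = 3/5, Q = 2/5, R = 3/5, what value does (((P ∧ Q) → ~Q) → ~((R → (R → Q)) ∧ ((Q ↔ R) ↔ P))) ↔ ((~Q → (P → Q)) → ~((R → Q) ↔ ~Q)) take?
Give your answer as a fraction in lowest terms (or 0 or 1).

P ∧ Q = 3/5 ∧ 2/5 = 2/5
~Q = ~2/5 = 0
(P ∧ Q) → ~Q = 2/5 → 0 = 0
R → Q = 3/5 → 2/5 = 2/5
R → (R → Q) = 3/5 → 2/5 = 2/5
Q ↔ R = 2/5 ↔ 3/5 = 2/5
(Q ↔ R) ↔ P = 2/5 ↔ 3/5 = 2/5
(R → (R → Q)) ∧ ((Q ↔ R) ↔ P) = 2/5 ∧ 2/5 = 2/5
~((R → (R → Q)) ∧ ((Q ↔ R) ↔ P)) = ~2/5 = 0
((P ∧ Q) → ~Q) → ~((R → (R → Q)) ∧ ((Q ↔ R) ↔ P)) = 0 → 0 = 1
~Q = ~2/5 = 0
P → Q = 3/5 → 2/5 = 2/5
~Q → (P → Q) = 0 → 2/5 = 1
R → Q = 3/5 → 2/5 = 2/5
~Q = ~2/5 = 0
(R → Q) ↔ ~Q = 2/5 ↔ 0 = 0
~((R → Q) ↔ ~Q) = ~0 = 1
(~Q → (P → Q)) → ~((R → Q) ↔ ~Q) = 1 → 1 = 1
(((P ∧ Q) → ~Q) → ~((R → (R → Q)) ∧ ((Q ↔ R) ↔ P))) ↔ ((~Q → (P → Q)) → ~((R → Q) ↔ ~Q)) = 1 ↔ 1 = 1

1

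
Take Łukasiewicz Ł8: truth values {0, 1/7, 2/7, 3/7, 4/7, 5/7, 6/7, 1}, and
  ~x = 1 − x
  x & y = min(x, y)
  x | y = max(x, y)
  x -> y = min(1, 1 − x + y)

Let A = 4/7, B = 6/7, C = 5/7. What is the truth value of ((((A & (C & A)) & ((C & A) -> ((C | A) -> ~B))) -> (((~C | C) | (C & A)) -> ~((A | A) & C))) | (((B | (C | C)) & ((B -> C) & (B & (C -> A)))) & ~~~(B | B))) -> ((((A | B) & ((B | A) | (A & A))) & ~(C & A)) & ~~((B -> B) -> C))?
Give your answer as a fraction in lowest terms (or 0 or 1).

C & A = 5/7 & 4/7 = 4/7
A & (C & A) = 4/7 & 4/7 = 4/7
C & A = 5/7 & 4/7 = 4/7
C | A = 5/7 | 4/7 = 5/7
~B = ~6/7 = 1/7
(C | A) -> ~B = 5/7 -> 1/7 = 3/7
(C & A) -> ((C | A) -> ~B) = 4/7 -> 3/7 = 6/7
(A & (C & A)) & ((C & A) -> ((C | A) -> ~B)) = 4/7 & 6/7 = 4/7
~C = ~5/7 = 2/7
~C | C = 2/7 | 5/7 = 5/7
C & A = 5/7 & 4/7 = 4/7
(~C | C) | (C & A) = 5/7 | 4/7 = 5/7
A | A = 4/7 | 4/7 = 4/7
(A | A) & C = 4/7 & 5/7 = 4/7
~((A | A) & C) = ~4/7 = 3/7
((~C | C) | (C & A)) -> ~((A | A) & C) = 5/7 -> 3/7 = 5/7
((A & (C & A)) & ((C & A) -> ((C | A) -> ~B))) -> (((~C | C) | (C & A)) -> ~((A | A) & C)) = 4/7 -> 5/7 = 1
C | C = 5/7 | 5/7 = 5/7
B | (C | C) = 6/7 | 5/7 = 6/7
B -> C = 6/7 -> 5/7 = 6/7
C -> A = 5/7 -> 4/7 = 6/7
B & (C -> A) = 6/7 & 6/7 = 6/7
(B -> C) & (B & (C -> A)) = 6/7 & 6/7 = 6/7
(B | (C | C)) & ((B -> C) & (B & (C -> A))) = 6/7 & 6/7 = 6/7
B | B = 6/7 | 6/7 = 6/7
~(B | B) = ~6/7 = 1/7
~~(B | B) = ~1/7 = 6/7
~~~(B | B) = ~6/7 = 1/7
((B | (C | C)) & ((B -> C) & (B & (C -> A)))) & ~~~(B | B) = 6/7 & 1/7 = 1/7
(((A & (C & A)) & ((C & A) -> ((C | A) -> ~B))) -> (((~C | C) | (C & A)) -> ~((A | A) & C))) | (((B | (C | C)) & ((B -> C) & (B & (C -> A)))) & ~~~(B | B)) = 1 | 1/7 = 1
A | B = 4/7 | 6/7 = 6/7
B | A = 6/7 | 4/7 = 6/7
A & A = 4/7 & 4/7 = 4/7
(B | A) | (A & A) = 6/7 | 4/7 = 6/7
(A | B) & ((B | A) | (A & A)) = 6/7 & 6/7 = 6/7
C & A = 5/7 & 4/7 = 4/7
~(C & A) = ~4/7 = 3/7
((A | B) & ((B | A) | (A & A))) & ~(C & A) = 6/7 & 3/7 = 3/7
B -> B = 6/7 -> 6/7 = 1
(B -> B) -> C = 1 -> 5/7 = 5/7
~((B -> B) -> C) = ~5/7 = 2/7
~~((B -> B) -> C) = ~2/7 = 5/7
(((A | B) & ((B | A) | (A & A))) & ~(C & A)) & ~~((B -> B) -> C) = 3/7 & 5/7 = 3/7
((((A & (C & A)) & ((C & A) -> ((C | A) -> ~B))) -> (((~C | C) | (C & A)) -> ~((A | A) & C))) | (((B | (C | C)) & ((B -> C) & (B & (C -> A)))) & ~~~(B | B))) -> ((((A | B) & ((B | A) | (A & A))) & ~(C & A)) & ~~((B -> B) -> C)) = 1 -> 3/7 = 3/7

3/7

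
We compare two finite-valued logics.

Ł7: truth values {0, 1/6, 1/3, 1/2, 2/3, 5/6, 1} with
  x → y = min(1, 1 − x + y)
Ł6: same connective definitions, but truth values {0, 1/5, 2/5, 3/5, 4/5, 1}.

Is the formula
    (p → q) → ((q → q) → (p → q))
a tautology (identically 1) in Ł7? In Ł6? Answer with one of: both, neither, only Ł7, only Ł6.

In Ł7: every assignment gives 1 — tautology.
In Ł6: every assignment gives 1 — tautology.

both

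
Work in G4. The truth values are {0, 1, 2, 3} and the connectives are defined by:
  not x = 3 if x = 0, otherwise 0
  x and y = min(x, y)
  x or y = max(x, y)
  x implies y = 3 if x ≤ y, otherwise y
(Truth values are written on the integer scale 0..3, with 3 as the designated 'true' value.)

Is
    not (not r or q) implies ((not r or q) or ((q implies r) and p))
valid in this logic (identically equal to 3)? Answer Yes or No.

No

Counterexample: take p = 0, q = 0, r = 1.
not r = not 1 = 0
not r or q = 0 or 0 = 0
not (not r or q) = not 0 = 3
q implies r = 0 implies 1 = 3
(q implies r) and p = 3 and 0 = 0
(not r or q) or ((q implies r) and p) = 0 or 0 = 0
not (not r or q) implies ((not r or q) or ((q implies r) and p)) = 3 implies 0 = 0
This gives 0 ≠ 3.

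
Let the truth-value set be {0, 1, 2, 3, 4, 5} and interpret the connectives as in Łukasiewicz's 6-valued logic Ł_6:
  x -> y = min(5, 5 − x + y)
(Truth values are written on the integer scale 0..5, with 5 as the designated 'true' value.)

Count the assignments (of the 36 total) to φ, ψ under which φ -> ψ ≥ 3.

value 5: 21 assignments (counts)
value 4: 5 assignments (counts)
value 3: 4 assignments (counts)
value 2: 3 assignments
value 1: 2 assignments
value 0: 1 assignment
So 30 of the 36 assignments meet the threshold.

30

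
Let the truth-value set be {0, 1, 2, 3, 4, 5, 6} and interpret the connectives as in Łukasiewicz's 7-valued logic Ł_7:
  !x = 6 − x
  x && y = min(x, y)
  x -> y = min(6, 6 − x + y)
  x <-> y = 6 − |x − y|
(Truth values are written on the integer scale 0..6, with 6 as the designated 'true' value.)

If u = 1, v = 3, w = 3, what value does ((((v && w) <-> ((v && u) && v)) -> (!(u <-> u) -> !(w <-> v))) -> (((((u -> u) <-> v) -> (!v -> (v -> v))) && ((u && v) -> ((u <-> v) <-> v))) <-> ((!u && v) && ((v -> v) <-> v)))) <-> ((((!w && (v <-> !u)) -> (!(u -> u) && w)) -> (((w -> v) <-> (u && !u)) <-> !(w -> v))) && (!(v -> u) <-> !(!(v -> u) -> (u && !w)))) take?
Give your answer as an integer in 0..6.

v && w = 3 && 3 = 3
v && u = 3 && 1 = 1
(v && u) && v = 1 && 3 = 1
(v && w) <-> ((v && u) && v) = 3 <-> 1 = 4
u <-> u = 1 <-> 1 = 6
!(u <-> u) = !6 = 0
w <-> v = 3 <-> 3 = 6
!(w <-> v) = !6 = 0
!(u <-> u) -> !(w <-> v) = 0 -> 0 = 6
((v && w) <-> ((v && u) && v)) -> (!(u <-> u) -> !(w <-> v)) = 4 -> 6 = 6
u -> u = 1 -> 1 = 6
(u -> u) <-> v = 6 <-> 3 = 3
!v = !3 = 3
v -> v = 3 -> 3 = 6
!v -> (v -> v) = 3 -> 6 = 6
((u -> u) <-> v) -> (!v -> (v -> v)) = 3 -> 6 = 6
u && v = 1 && 3 = 1
u <-> v = 1 <-> 3 = 4
(u <-> v) <-> v = 4 <-> 3 = 5
(u && v) -> ((u <-> v) <-> v) = 1 -> 5 = 6
(((u -> u) <-> v) -> (!v -> (v -> v))) && ((u && v) -> ((u <-> v) <-> v)) = 6 && 6 = 6
!u = !1 = 5
!u && v = 5 && 3 = 3
v -> v = 3 -> 3 = 6
(v -> v) <-> v = 6 <-> 3 = 3
(!u && v) && ((v -> v) <-> v) = 3 && 3 = 3
((((u -> u) <-> v) -> (!v -> (v -> v))) && ((u && v) -> ((u <-> v) <-> v))) <-> ((!u && v) && ((v -> v) <-> v)) = 6 <-> 3 = 3
(((v && w) <-> ((v && u) && v)) -> (!(u <-> u) -> !(w <-> v))) -> (((((u -> u) <-> v) -> (!v -> (v -> v))) && ((u && v) -> ((u <-> v) <-> v))) <-> ((!u && v) && ((v -> v) <-> v))) = 6 -> 3 = 3
!w = !3 = 3
!u = !1 = 5
v <-> !u = 3 <-> 5 = 4
!w && (v <-> !u) = 3 && 4 = 3
u -> u = 1 -> 1 = 6
!(u -> u) = !6 = 0
!(u -> u) && w = 0 && 3 = 0
(!w && (v <-> !u)) -> (!(u -> u) && w) = 3 -> 0 = 3
w -> v = 3 -> 3 = 6
!u = !1 = 5
u && !u = 1 && 5 = 1
(w -> v) <-> (u && !u) = 6 <-> 1 = 1
w -> v = 3 -> 3 = 6
!(w -> v) = !6 = 0
((w -> v) <-> (u && !u)) <-> !(w -> v) = 1 <-> 0 = 5
((!w && (v <-> !u)) -> (!(u -> u) && w)) -> (((w -> v) <-> (u && !u)) <-> !(w -> v)) = 3 -> 5 = 6
v -> u = 3 -> 1 = 4
!(v -> u) = !4 = 2
v -> u = 3 -> 1 = 4
!(v -> u) = !4 = 2
!w = !3 = 3
u && !w = 1 && 3 = 1
!(v -> u) -> (u && !w) = 2 -> 1 = 5
!(!(v -> u) -> (u && !w)) = !5 = 1
!(v -> u) <-> !(!(v -> u) -> (u && !w)) = 2 <-> 1 = 5
(((!w && (v <-> !u)) -> (!(u -> u) && w)) -> (((w -> v) <-> (u && !u)) <-> !(w -> v))) && (!(v -> u) <-> !(!(v -> u) -> (u && !w))) = 6 && 5 = 5
((((v && w) <-> ((v && u) && v)) -> (!(u <-> u) -> !(w <-> v))) -> (((((u -> u) <-> v) -> (!v -> (v -> v))) && ((u && v) -> ((u <-> v) <-> v))) <-> ((!u && v) && ((v -> v) <-> v)))) <-> ((((!w && (v <-> !u)) -> (!(u -> u) && w)) -> (((w -> v) <-> (u && !u)) <-> !(w -> v))) && (!(v -> u) <-> !(!(v -> u) -> (u && !w)))) = 3 <-> 5 = 4

4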